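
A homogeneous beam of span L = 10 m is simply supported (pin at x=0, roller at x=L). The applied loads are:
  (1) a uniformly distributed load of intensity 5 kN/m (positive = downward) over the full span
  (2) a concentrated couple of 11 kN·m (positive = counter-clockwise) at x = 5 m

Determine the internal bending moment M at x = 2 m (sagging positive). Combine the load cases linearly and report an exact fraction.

M(2) = 211/5 kN·m

Load 1 — uniform load w=5 kN/m over full span:
  M_1 = wx(L-x)/2 = 5·2·(10-2)/2 = 40 kN·m
Load 2 — applied couple M₀=11 kN·m at a=5 m (b=L-a=5):
  M_2 = M₀x/L  [x≤a] = 11·2/10 = 11/5 kN·m
Superposition: M = Σ M_i = 211/5 kN·m ≈ 42.200000 kN·m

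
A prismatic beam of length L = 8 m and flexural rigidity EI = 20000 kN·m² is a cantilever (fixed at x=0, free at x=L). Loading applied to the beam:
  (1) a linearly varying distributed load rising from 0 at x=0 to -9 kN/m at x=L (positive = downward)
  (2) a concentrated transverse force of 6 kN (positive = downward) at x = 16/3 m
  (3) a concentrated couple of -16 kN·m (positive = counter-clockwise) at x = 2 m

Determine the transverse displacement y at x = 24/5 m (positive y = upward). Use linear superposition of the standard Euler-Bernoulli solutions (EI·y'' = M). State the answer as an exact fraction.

y(24/5) = 582289/9765625 m

Load 1 — triangular load w₀=-9 kN/m (0→w₀ over full span):
  y_1 = (w₀Lx³/12-w₀L²x²/6-w₀x⁵/(120L))/EI = ((-9)·8·(24/5)³/12-(-9)·8²·(24/5)²/6-(-9)·(24/5)⁵/(120·8))/20000 = 767664/9765625 m
Load 2 — point force P=6 kN at a=16/3 m (b=L-a=8/3):
  y_2 = -Px²(3a-x)/(6EI)  [x≤a] = -6·(24/5)²·(3·(16/3)-(24/5))/(6·20000) = -1008/78125 m
Load 3 — applied couple M₀=-16 kN·m at a=2 m (b=L-a=6):
  y_3 = M₀a(2x-a)/(2EI)  [x>a] = (-16)·2·(2·(24/5)-2)/(2·20000) = -19/3125 m
Superposition: y = Σ y_i = 582289/9765625 m ≈ 0.059626 m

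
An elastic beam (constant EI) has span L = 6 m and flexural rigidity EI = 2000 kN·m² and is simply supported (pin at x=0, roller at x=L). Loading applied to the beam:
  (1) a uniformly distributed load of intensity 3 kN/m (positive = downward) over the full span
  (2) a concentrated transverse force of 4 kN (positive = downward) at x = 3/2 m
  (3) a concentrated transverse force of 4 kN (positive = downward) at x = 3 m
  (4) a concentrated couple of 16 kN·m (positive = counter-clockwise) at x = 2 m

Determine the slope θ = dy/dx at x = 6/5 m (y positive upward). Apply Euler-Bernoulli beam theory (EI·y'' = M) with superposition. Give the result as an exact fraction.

Load 1 — uniform load w=3 kN/m over full span:
  θ_1 = -w(L³-6Lx²+4x³)/(24EI) = -3·(6³-6·6·(6/5)²+4·(6/5)³)/(24·2000) = -2673/250000 rad
Load 2 — point force P=4 kN at a=3/2 m (b=L-a=9/2):
  θ_2 = -Pb(L²-b²-3x²)/(6LEI)  [x≤a] = -4·(9/2)·(6²-(9/2)²-3·(6/5)²)/(6·6·2000) = -1143/400000 rad
Load 3 — point force P=4 kN at a=3 m (b=L-a=3):
  θ_3 = -Pb(L²-b²-3x²)/(6LEI)  [x≤a] = -4·3·(6²-3²-3·(6/5)²)/(6·6·2000) = -189/50000 rad
Load 4 — applied couple M₀=16 kN·m at a=2 m (b=L-a=4):
  θ_4 = (M₀x²/(2L)+C₁)/EI  [x≤a] with C₁=M₀(3b²-L²)/(6L)=16/3 = (16·(6/5)²/(2·6)+(16/3))/2000 = 34/9375 rad
Superposition: θ = Σ θ_i = -82217/6000000 rad ≈ -0.013703 rad

θ(6/5) = -82217/6000000 rad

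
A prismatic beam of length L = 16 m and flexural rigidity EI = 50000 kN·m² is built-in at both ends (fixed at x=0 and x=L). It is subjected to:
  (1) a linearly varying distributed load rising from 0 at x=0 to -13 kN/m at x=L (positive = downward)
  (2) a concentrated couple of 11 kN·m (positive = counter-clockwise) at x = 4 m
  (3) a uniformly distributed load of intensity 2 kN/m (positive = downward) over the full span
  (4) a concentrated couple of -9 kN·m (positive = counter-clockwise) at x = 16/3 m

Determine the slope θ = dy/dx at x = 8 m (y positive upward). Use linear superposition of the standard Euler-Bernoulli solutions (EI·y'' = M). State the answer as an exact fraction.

θ(8) = 1499/3000000 rad

Load 1 — triangular load w₀=-13 kN/m (0→w₀ over full span):
  θ_1 = -w₀(2x(L-x)(L-2x)(x+2L)+x²(L-x)²)/(120LEI) = -(-13)·(2·8·(16-8)·(16-2·8)·(8+2·16)+8²·(16-8)²)/(120·16·50000) = 26/46875 rad
Load 2 — applied couple M₀=11 kN·m at a=4 m (b=L-a=12):
  θ_2 = (R_Ax²/2 - M_Ax - M₀(x-a))/EI  [x>a] with R_A=99/128, M_A=-33/16 = ((99/128)·8²/2 - (-33/16)·8 - 11·(8-4))/50000 = -11/200000 rad
Load 3 — uniform load w=2 kN/m over full span:
  θ_3 = -wx(L-x)(L-2x)/(12EI) = -2·8·(16-8)·(16-2·8)/(12·50000) = 0 rad
Load 4 — applied couple M₀=-9 kN·m at a=16/3 m (b=L-a=32/3):
  θ_4 = (R_Ax²/2 - M_Ax - M₀(x-a))/EI  [x>a] with R_A=-3/4, M_A=0 = ((-3/4)·8²/2 - 0·8 - (-9)·(8-(16/3)))/50000 = 0 rad
Superposition: θ = Σ θ_i = 1499/3000000 rad ≈ 0.000500 rad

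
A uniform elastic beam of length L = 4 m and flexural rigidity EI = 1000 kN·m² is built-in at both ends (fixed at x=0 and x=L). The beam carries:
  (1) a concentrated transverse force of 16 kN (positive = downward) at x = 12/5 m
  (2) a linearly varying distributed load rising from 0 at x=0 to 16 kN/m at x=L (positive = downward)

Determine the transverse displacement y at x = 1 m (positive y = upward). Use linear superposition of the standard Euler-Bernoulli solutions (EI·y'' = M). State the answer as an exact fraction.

y(1) = -29/6000 m

Load 1 — point force P=16 kN at a=12/5 m (b=L-a=8/5):
  y_1 = -Pb²x²(3aL-(3a+b)x)/(6L³EI)  [x≤a] = -16·(8/5)²·1²·(3·(12/5)·4-(3·(12/5)+(8/5))·1)/(6·4³·1000) = -4/1875 m
Load 2 — triangular load w₀=16 kN/m (0→w₀ over full span):
  y_2 = -w₀x²(L-x)²(x+2L)/(120LEI) = -16·1²·(4-1)²·(1+2·4)/(120·4·1000) = -27/10000 m
Superposition: y = Σ y_i = -29/6000 m ≈ -0.004833 m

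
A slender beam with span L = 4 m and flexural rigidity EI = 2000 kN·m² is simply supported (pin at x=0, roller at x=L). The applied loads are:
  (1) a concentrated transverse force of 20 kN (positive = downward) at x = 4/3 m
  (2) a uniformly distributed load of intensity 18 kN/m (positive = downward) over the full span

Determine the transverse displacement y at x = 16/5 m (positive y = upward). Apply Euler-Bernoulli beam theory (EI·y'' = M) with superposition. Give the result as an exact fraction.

y(16/5) = -150952/6328125 m

Load 1 — point force P=20 kN at a=4/3 m (b=L-a=8/3):
  y_1 = -Pa(L-x)(2Lx-a²-x²)/(6LEI)  [x>a] = -20·(4/3)·(4-(16/5))·(2·4·(16/5)-(4/3)²-(16/5)²)/(6·4·2000) = -1528/253125 m
Load 2 — uniform load w=18 kN/m over full span:
  y_2 = -wx(L³-2Lx²+x³)/(24EI) = -18·(16/5)·(4³-2·4·(16/5)²+(16/5)³)/(24·2000) = -1392/78125 m
Superposition: y = Σ y_i = -150952/6328125 m ≈ -0.023854 m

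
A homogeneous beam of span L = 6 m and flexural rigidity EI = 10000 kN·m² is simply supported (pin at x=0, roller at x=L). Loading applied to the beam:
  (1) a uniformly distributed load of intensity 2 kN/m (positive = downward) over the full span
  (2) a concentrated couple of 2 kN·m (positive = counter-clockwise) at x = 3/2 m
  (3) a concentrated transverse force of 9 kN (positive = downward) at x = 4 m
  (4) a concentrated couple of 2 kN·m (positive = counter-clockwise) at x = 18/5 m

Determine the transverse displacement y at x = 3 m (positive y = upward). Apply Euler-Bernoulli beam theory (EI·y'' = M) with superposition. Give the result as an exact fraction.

y(3) = -13299/2000000 m

Load 1 — uniform load w=2 kN/m over full span:
  y_1 = -wx(L³-2Lx²+x³)/(24EI) = -2·3·(6³-2·6·3²+3³)/(24·10000) = -27/8000 m
Load 2 — applied couple M₀=2 kN·m at a=3/2 m (b=L-a=9/2):
  y_2 = (M₀x³/(6L)-M₀(x-a)²/2+C₁x)/EI  [x>a] with C₁=M₀(3b²-L²)/(6L)=11/8 = (2·3³/(6·6)-2·(3-(3/2))²/2+(11/8)·3)/10000 = 27/80000 m
Load 3 — point force P=9 kN at a=4 m (b=L-a=2):
  y_3 = -Pbx(L²-b²-x²)/(6LEI)  [x≤a] = -9·2·3·(6²-2²-3²)/(6·6·10000) = -69/20000 m
Load 4 — applied couple M₀=2 kN·m at a=18/5 m (b=L-a=12/5):
  y_4 = (M₀x³/(6L)+C₁x)/EI  [x≤a] with C₁=M₀(3b²-L²)/(6L)=-26/25 = (2·3³/(6·6)+(-26/25)·3)/10000 = -81/500000 m
Superposition: y = Σ y_i = -13299/2000000 m ≈ -0.006650 m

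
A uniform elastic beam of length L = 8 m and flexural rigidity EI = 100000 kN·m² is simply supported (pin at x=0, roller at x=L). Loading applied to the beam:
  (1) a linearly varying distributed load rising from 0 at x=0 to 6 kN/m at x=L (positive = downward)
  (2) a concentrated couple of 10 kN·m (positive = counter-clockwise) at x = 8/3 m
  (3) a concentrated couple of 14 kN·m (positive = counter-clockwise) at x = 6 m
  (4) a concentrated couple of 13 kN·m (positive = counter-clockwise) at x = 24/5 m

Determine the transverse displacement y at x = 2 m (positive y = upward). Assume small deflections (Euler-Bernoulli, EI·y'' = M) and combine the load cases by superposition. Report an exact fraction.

y(2) = -64037/45000000 m

Load 1 — triangular load w₀=6 kN/m (0→w₀ over full span):
  y_1 = -w₀x(7L⁴-10L²x²+3x⁴)/(360LEI) = -6·2·(7·8⁴-10·8²·2²+3·2⁴)/(360·8·100000) = -109/100000 m
Load 2 — applied couple M₀=10 kN·m at a=8/3 m (b=L-a=16/3):
  y_2 = (M₀x³/(6L)+C₁x)/EI  [x≤a] with C₁=M₀(3b²-L²)/(6L)=40/9 = (10·2³/(6·8)+(40/9)·2)/100000 = 19/180000 m
Load 3 — applied couple M₀=14 kN·m at a=6 m (b=L-a=2):
  y_3 = (M₀x³/(6L)+C₁x)/EI  [x≤a] with C₁=M₀(3b²-L²)/(6L)=-91/6 = (14·2³/(6·8)+(-91/6)·2)/100000 = -7/25000 m
Load 4 — applied couple M₀=13 kN·m at a=24/5 m (b=L-a=16/5):
  y_4 = (M₀x³/(6L)+C₁x)/EI  [x≤a] with C₁=M₀(3b²-L²)/(6L)=-676/75 = (13·2³/(6·8)+(-676/75)·2)/100000 = -793/5000000 m
Superposition: y = Σ y_i = -64037/45000000 m ≈ -0.001423 m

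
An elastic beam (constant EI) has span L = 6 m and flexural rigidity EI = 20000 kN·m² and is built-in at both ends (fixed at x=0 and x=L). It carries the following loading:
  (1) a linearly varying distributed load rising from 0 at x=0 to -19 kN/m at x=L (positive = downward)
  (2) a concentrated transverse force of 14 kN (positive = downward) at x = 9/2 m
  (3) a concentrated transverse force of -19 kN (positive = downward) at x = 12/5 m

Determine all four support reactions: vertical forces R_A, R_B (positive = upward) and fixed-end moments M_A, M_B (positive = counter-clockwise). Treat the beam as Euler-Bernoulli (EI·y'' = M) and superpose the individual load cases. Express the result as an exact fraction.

R_A = -54449/2000 kN, M_A = -70557/2000 kN·m, R_B = -69551/2000 kN, M_B = 66663/2000 kN·m

Load 1 — triangular load w₀=-19 kN/m (0→w₀ over full span):
  R_A = 3w₀L/20 = 3·(-19)·6/20 = -171/10 kN
  M_A = w₀L²/30 = (-19)·6²/30 = -114/5 kN·m
  R_B = 7w₀L/20 = 7·(-19)·6/20 = -399/10 kN
  M_B = -w₀L²/20 = -(-19)·6²/20 = 171/5 kN·m
Load 2 — point force P=14 kN at a=9/2 m (b=L-a=3/2):
  R_A = Pb²(3a+b)/L³ = 14·(3/2)²·(3·(9/2)+(3/2))/6³ = 35/16 kN
  M_A = Pab²/L² = 14·(9/2)·(3/2)²/6² = 63/16 kN·m
  R_B = Pa²(a+3b)/L³ = 14·(9/2)²·((9/2)+3·(3/2))/6³ = 189/16 kN
  M_B = -Pa²b/L² = -14·(9/2)²·(3/2)/6² = -189/16 kN·m
Load 3 — point force P=-19 kN at a=12/5 m (b=L-a=18/5):
  R_A = Pb²(3a+b)/L³ = (-19)·(18/5)²·(3·(12/5)+(18/5))/6³ = -1539/125 kN
  M_A = Pab²/L² = (-19)·(12/5)·(18/5)²/6² = -2052/125 kN·m
  R_B = Pa²(a+3b)/L³ = (-19)·(12/5)²·((12/5)+3·(18/5))/6³ = -836/125 kN
  M_B = -Pa²b/L² = -(-19)·(12/5)²·(18/5)/6² = 1368/125 kN·m
Superposition: R_A = -54449/2000 kN, M_A = -70557/2000 kN·m, R_B = -69551/2000 kN, M_B = 66663/2000 kN·m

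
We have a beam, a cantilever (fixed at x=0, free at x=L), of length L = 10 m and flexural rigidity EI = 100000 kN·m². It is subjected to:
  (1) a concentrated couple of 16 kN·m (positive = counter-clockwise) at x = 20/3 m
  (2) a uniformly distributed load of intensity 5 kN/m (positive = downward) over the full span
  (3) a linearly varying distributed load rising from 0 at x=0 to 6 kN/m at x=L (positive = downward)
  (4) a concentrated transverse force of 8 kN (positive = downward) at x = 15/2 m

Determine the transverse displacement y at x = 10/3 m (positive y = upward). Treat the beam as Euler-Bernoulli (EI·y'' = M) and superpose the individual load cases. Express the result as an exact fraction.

y(10/3) = -3611/162000 m

Load 1 — applied couple M₀=16 kN·m at a=20/3 m (b=L-a=10/3):
  y_1 = M₀x²/(2EI)  [x≤a] = 16·(10/3)²/(2·100000) = 1/1125 m
Load 2 — uniform load w=5 kN/m over full span:
  y_2 = -wx²(x²-4Lx+6L²)/(24EI) = -5·(10/3)²·((10/3)²-4·10·(10/3)+6·10²)/(24·100000) = -43/3888 m
Load 3 — triangular load w₀=6 kN/m (0→w₀ over full span):
  y_3 = (w₀Lx³/12-w₀L²x²/6-w₀x⁵/(120L))/EI = (6·10·(10/3)³/12-6·10²·(10/3)²/6-6·(10/3)⁵/(120·10))/100000 = -451/48600 m
Load 4 — point force P=8 kN at a=15/2 m (b=L-a=5/2):
  y_4 = -Px²(3a-x)/(6EI)  [x≤a] = -8·(10/3)²·(3·(15/2)-(10/3))/(6·100000) = -23/8100 m
Superposition: y = Σ y_i = -3611/162000 m ≈ -0.022290 m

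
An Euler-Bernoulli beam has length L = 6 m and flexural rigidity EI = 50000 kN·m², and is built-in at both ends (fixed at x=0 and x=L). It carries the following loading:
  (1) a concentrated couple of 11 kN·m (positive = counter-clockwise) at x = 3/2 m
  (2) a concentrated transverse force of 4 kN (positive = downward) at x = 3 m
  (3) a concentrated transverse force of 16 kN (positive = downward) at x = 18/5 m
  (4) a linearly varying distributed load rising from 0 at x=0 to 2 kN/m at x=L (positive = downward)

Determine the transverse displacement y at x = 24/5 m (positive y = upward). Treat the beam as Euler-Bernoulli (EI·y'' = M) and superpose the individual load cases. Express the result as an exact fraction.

y(24/5) = -1027323/6250000000 m

Load 1 — applied couple M₀=11 kN·m at a=3/2 m (b=L-a=9/2):
  y_1 = (R_Ax³/6 - M_Ax²/2 - M₀(x-a)²/2)/EI  [x>a] with R_A=33/16, M_A=-33/16 = ((33/16)·(24/5)³/6 - (-33/16)·(24/5)²/2 - 11·((24/5)-(3/2))²/2)/50000 = 1881/50000000 m
Load 2 — point force P=4 kN at a=3 m (b=L-a=3):
  y_2 = -Pa²(L-x)²(3bL-(3b+a)(L-x))/(6L³EI)  [x>a] = -4·3²·(6-(24/5))²·(3·3·6-(3·3+3)·(6-(24/5)))/(6·6³·50000) = -99/3125000 m
Load 3 — point force P=16 kN at a=18/5 m (b=L-a=12/5):
  y_3 = -Pa²(L-x)²(3bL-(3b+a)(L-x))/(6L³EI)  [x>a] = -16·(18/5)²·(6-(24/5))²·(3·(12/5)·6-(3·(12/5)+(18/5))·(6-(24/5)))/(6·6³·50000) = -6804/48828125 m
Load 4 — triangular load w₀=2 kN/m (0→w₀ over full span):
  y_4 = -w₀x²(L-x)²(x+2L)/(120LEI) = -2·(24/5)²·(6-(24/5))²·((24/5)+2·6)/(120·6·50000) = -1512/48828125 m
Superposition: y = Σ y_i = -1027323/6250000000 m ≈ -0.000164 m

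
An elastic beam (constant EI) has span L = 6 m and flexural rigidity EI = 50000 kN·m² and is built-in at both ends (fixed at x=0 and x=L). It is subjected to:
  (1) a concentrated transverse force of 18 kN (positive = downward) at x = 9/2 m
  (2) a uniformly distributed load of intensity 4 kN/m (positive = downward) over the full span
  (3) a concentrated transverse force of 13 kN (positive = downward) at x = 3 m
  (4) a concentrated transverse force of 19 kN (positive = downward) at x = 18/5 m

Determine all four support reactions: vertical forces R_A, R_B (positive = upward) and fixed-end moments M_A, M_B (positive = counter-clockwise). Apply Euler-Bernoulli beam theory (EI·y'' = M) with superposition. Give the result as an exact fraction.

R_A = 56001/2000 kN, M_A = 75513/2000 kN·m, R_B = 91999/2000 kN, M_B = -106707/2000 kN·m

Load 1 — point force P=18 kN at a=9/2 m (b=L-a=3/2):
  R_A = Pb²(3a+b)/L³ = 18·(3/2)²·(3·(9/2)+(3/2))/6³ = 45/16 kN
  M_A = Pab²/L² = 18·(9/2)·(3/2)²/6² = 81/16 kN·m
  R_B = Pa²(a+3b)/L³ = 18·(9/2)²·((9/2)+3·(3/2))/6³ = 243/16 kN
  M_B = -Pa²b/L² = -18·(9/2)²·(3/2)/6² = -243/16 kN·m
Load 2 — uniform load w=4 kN/m over full span:
  R_A = wL/2 = 4·6/2 = 12 kN
  M_A = wL²/12 = 4·6²/12 = 12 kN·m
  R_B = wL/2 = 4·6/2 = 12 kN
  M_B = -wL²/12 = -4·6²/12 = -12 kN·m
Load 3 — point force P=13 kN at a=3 m (b=L-a=3):
  R_A = Pb²(3a+b)/L³ = 13·3²·(3·3+3)/6³ = 13/2 kN
  M_A = Pab²/L² = 13·3·3²/6² = 39/4 kN·m
  R_B = Pa²(a+3b)/L³ = 13·3²·(3+3·3)/6³ = 13/2 kN
  M_B = -Pa²b/L² = -13·3²·3/6² = -39/4 kN·m
Load 4 — point force P=19 kN at a=18/5 m (b=L-a=12/5):
  R_A = Pb²(3a+b)/L³ = 19·(12/5)²·(3·(18/5)+(12/5))/6³ = 836/125 kN
  M_A = Pab²/L² = 19·(18/5)·(12/5)²/6² = 1368/125 kN·m
  R_B = Pa²(a+3b)/L³ = 19·(18/5)²·((18/5)+3·(12/5))/6³ = 1539/125 kN
  M_B = -Pa²b/L² = -19·(18/5)²·(12/5)/6² = -2052/125 kN·m
Superposition: R_A = 56001/2000 kN, M_A = 75513/2000 kN·m, R_B = 91999/2000 kN, M_B = -106707/2000 kN·m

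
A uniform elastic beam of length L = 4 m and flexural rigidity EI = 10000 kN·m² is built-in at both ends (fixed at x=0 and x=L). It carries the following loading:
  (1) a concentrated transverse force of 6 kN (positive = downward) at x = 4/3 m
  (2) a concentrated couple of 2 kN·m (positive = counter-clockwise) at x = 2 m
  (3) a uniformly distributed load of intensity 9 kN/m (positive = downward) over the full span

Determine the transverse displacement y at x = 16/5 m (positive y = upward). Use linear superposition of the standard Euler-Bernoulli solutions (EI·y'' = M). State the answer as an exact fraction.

y(16/5) = -11803/42187500 m

Load 1 — point force P=6 kN at a=4/3 m (b=L-a=8/3):
  y_1 = -Pa²(L-x)²(3bL-(3b+a)(L-x))/(6L³EI)  [x>a] = -6·(4/3)²·(4-(16/5))²·(3·(8/3)·4-(3·(8/3)+(4/3))·(4-(16/5)))/(6·4³·10000) = -92/2109375 m
Load 2 — applied couple M₀=2 kN·m at a=2 m (b=L-a=2):
  y_2 = (R_Ax³/6 - M_Ax²/2 - M₀(x-a)²/2)/EI  [x>a] with R_A=3/4, M_A=1/2 = ((3/4)·(16/5)³/6 - (1/2)·(16/5)²/2 - 2·((16/5)-2)²/2)/10000 = 3/312500 m
Load 3 — uniform load w=9 kN/m over full span:
  y_3 = -wx²(L-x)²/(24EI) = -9·(16/5)²·(4-(16/5))²/(24·10000) = -96/390625 m
Superposition: y = Σ y_i = -11803/42187500 m ≈ -0.000280 m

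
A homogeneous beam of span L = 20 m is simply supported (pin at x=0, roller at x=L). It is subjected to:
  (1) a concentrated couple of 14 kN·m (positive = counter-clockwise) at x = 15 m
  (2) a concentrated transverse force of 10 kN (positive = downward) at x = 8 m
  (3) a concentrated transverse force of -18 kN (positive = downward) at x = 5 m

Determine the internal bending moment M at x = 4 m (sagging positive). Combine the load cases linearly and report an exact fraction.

Load 1 — applied couple M₀=14 kN·m at a=15 m (b=L-a=5):
  M_1 = M₀x/L  [x≤a] = 14·4/20 = 14/5 kN·m
Load 2 — point force P=10 kN at a=8 m (b=L-a=12):
  M_2 = Pbx/L  [x≤a] = 10·12·4/20 = 24 kN·m
Load 3 — point force P=-18 kN at a=5 m (b=L-a=15):
  M_3 = Pbx/L  [x≤a] = (-18)·15·4/20 = -54 kN·m
Superposition: M = Σ M_i = -136/5 kN·m ≈ -27.200000 kN·m

M(4) = -136/5 kN·m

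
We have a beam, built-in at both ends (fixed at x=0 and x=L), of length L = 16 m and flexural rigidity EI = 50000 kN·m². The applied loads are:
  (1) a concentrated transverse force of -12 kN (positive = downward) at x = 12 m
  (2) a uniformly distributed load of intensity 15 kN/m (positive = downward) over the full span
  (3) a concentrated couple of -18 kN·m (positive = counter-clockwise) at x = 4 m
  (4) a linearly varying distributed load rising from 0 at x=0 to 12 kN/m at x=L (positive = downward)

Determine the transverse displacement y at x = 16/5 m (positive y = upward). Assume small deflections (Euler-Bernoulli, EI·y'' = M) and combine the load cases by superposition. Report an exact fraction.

Load 1 — point force P=-12 kN at a=12 m (b=L-a=4):
  y_1 = -Pb²x²(3aL-(3a+b)x)/(6L³EI)  [x≤a] = -(-12)·4²·(16/5)²·(3·12·16-(3·12+4)·(16/5))/(6·16³·50000) = 56/78125 m
Load 2 — uniform load w=15 kN/m over full span:
  y_2 = -wx²(L-x)²/(24EI) = -15·(16/5)²·(16-(16/5))²/(24·50000) = -8192/390625 m
Load 3 — applied couple M₀=-18 kN·m at a=4 m (b=L-a=12):
  y_3 = (R_Ax³/6 - M_Ax²/2)/EI  [x≤a] with R_A=-81/64, M_A=27/8 = ((-81/64)·(16/5)³/6 - (27/8)·(16/5)²/2)/50000 = -189/390625 m
Load 4 — triangular load w₀=12 kN/m (0→w₀ over full span):
  y_4 = -w₀x²(L-x)²(x+2L)/(120LEI) = -12·(16/5)²·(16-(16/5))²·((16/5)+2·16)/(120·16·50000) = -360448/48828125 m
Superposition: y = Σ y_i = -1373073/48828125 m ≈ -0.028121 m

y(16/5) = -1373073/48828125 m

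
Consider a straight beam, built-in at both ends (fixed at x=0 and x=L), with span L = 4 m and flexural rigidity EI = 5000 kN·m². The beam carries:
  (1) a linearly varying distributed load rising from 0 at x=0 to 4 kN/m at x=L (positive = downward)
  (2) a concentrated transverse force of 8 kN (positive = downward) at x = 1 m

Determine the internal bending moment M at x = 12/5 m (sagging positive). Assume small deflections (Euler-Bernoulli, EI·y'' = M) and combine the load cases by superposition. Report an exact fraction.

Load 1 — triangular load w₀=4 kN/m (0→w₀ over full span):
  M_1 = 3w₀Lx/20 - w₀L²/30 - w₀x³/(6L) = 3·4·4·(12/5)/20 - 4·4²/30 - 4·(12/5)³/(6·4) = 496/375 kN·m
Load 2 — point force P=8 kN at a=1 m (b=L-a=3):
  M_2 = Pa²(a+3b)(L-x)/L³ - Pa²b/L²  [x>a] = 8·1²·(1+3·3)·(4-(12/5))/4³ - 8·1²·3/4² = 1/2 kN·m
Superposition: M = Σ M_i = 1367/750 kN·m ≈ 1.822667 kN·m

M(12/5) = 1367/750 kN·m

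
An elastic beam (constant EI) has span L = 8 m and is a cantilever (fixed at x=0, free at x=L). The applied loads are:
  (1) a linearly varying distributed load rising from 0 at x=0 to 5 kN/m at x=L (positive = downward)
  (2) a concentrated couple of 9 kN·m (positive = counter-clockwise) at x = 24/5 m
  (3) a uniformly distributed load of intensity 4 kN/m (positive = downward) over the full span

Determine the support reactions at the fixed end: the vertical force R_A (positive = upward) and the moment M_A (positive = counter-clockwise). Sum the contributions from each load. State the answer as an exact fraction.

Load 1 — triangular load w₀=5 kN/m (0→w₀ over full span):
  R_A = w₀L/2 = 5·8/2 = 20 kN
  M_A = w₀L²/3 = 5·8²/3 = 320/3 kN·m
Load 2 — applied couple M₀=9 kN·m at a=24/5 m (b=L-a=16/5):
  R_A = 0 kN
  M_A = -M₀ = -9 kN·m
Load 3 — uniform load w=4 kN/m over full span:
  R_A = wL = 4·8 = 32 kN
  M_A = wL²/2 = 4·8²/2 = 128 kN·m
Superposition: R_A = 52 kN, M_A = 677/3 kN·m

R_A = 52 kN, M_A = 677/3 kN·m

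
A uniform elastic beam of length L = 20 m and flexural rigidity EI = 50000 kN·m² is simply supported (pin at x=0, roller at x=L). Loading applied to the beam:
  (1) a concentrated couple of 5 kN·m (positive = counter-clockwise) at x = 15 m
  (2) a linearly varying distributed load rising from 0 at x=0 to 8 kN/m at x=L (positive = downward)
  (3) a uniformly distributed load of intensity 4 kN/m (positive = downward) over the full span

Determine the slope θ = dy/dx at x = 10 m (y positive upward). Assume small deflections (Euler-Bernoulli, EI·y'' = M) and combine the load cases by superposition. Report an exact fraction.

Load 1 — applied couple M₀=5 kN·m at a=15 m (b=L-a=5):
  θ_1 = (M₀x²/(2L)+C₁)/EI  [x≤a] with C₁=M₀(3b²-L²)/(6L)=-325/24 = (5·10²/(2·20)+(-325/24))/50000 = -1/48000 rad
Load 2 — triangular load w₀=8 kN/m (0→w₀ over full span):
  θ_2 = -w₀(7L⁴-30L²x²+15x⁴)/(360LEI) = -8·(7·20⁴-30·20²·10²+15·10⁴)/(360·20·50000) = -7/4500 rad
Load 3 — uniform load w=4 kN/m over full span:
  θ_3 = -w(L³-6Lx²+4x³)/(24EI) = -4·(20³-6·20·10²+4·10³)/(24·50000) = 0 rad
Superposition: θ = Σ θ_i = -227/144000 rad ≈ -0.001576 rad

θ(10) = -227/144000 rad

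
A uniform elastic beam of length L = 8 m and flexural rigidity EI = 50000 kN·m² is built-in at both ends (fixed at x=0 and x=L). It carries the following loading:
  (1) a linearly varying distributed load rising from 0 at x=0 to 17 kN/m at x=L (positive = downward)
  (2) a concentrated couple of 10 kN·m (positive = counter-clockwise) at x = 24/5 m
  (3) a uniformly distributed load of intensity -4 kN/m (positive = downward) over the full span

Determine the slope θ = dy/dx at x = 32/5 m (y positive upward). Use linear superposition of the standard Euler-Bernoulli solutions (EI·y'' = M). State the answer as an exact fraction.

θ(32/5) = 2477/5859375 rad

Load 1 — triangular load w₀=17 kN/m (0→w₀ over full span):
  θ_1 = -w₀(2x(L-x)(L-2x)(x+2L)+x²(L-x)²)/(120LEI) = -17·(2·(32/5)·(8-(32/5))·(8-2·(32/5))·((32/5)+2·8)+(32/5)²·(8-(32/5))²)/(120·8·50000) = 4352/5859375 rad
Load 2 — applied couple M₀=10 kN·m at a=24/5 m (b=L-a=16/5):
  θ_2 = (R_Ax²/2 - M_Ax - M₀(x-a))/EI  [x>a] with R_A=9/5, M_A=16/5 = ((9/5)·(32/5)²/2 - (16/5)·(32/5) - 10·((32/5)-(24/5)))/50000 = 3/390625 rad
Load 3 — uniform load w=-4 kN/m over full span:
  θ_3 = -wx(L-x)(L-2x)/(12EI) = -(-4)·(32/5)·(8-(32/5))·(8-2·(32/5))/(12·50000) = -128/390625 rad
Superposition: θ = Σ θ_i = 2477/5859375 rad ≈ 0.000423 rad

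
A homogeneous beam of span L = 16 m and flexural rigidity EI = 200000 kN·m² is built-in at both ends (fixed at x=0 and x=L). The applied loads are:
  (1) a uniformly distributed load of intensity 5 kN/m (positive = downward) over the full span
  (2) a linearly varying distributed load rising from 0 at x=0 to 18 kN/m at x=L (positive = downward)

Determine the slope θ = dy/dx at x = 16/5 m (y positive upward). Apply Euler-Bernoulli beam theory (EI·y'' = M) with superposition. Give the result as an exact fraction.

θ(16/5) = -4288/1953125 rad

Load 1 — uniform load w=5 kN/m over full span:
  θ_1 = -wx(L-x)(L-2x)/(12EI) = -5·(16/5)·(16-(16/5))·(16-2·(16/5))/(12·200000) = -64/78125 rad
Load 2 — triangular load w₀=18 kN/m (0→w₀ over full span):
  θ_2 = -w₀(2x(L-x)(L-2x)(x+2L)+x²(L-x)²)/(120LEI) = -18·(2·(16/5)·(16-(16/5))·(16-2·(16/5))·((16/5)+2·16)+(16/5)²·(16-(16/5))²)/(120·16·200000) = -2688/1953125 rad
Superposition: θ = Σ θ_i = -4288/1953125 rad ≈ -0.002195 rad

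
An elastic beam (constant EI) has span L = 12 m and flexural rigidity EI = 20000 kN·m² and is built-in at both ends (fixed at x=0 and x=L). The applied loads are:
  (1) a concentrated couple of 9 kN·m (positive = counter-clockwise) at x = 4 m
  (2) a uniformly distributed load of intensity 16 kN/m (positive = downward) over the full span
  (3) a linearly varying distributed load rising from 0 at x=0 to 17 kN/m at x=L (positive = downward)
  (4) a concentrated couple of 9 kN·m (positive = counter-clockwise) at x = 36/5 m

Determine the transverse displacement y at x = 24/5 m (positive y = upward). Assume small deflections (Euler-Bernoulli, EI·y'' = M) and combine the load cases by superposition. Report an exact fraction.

y(24/5) = -2343897/39062500 m

Load 1 — applied couple M₀=9 kN·m at a=4 m (b=L-a=8):
  y_1 = (R_Ax³/6 - M_Ax²/2 - M₀(x-a)²/2)/EI  [x>a] with R_A=1, M_A=0 = (1·(24/5)³/6 - 0·(24/5)²/2 - 9·((24/5)-4)²/2)/20000 = 243/312500 m
Load 2 — uniform load w=16 kN/m over full span:
  y_2 = -wx²(L-x)²/(24EI) = -16·(24/5)²·(12-(24/5))²/(24·20000) = -15552/390625 m
Load 3 — triangular load w₀=17 kN/m (0→w₀ over full span):
  y_3 = -w₀x²(L-x)²(x+2L)/(120LEI) = -17·(24/5)²·(12-(24/5))²·((24/5)+2·12)/(120·12·20000) = -198288/9765625 m
Load 4 — applied couple M₀=9 kN·m at a=36/5 m (b=L-a=24/5):
  y_4 = (R_Ax³/6 - M_Ax²/2)/EI  [x≤a] with R_A=27/25, M_A=72/25 = ((27/25)·(24/5)³/6 - (72/25)·(24/5)²/2)/20000 = -1296/1953125 m
Superposition: y = Σ y_i = -2343897/39062500 m ≈ -0.060004 m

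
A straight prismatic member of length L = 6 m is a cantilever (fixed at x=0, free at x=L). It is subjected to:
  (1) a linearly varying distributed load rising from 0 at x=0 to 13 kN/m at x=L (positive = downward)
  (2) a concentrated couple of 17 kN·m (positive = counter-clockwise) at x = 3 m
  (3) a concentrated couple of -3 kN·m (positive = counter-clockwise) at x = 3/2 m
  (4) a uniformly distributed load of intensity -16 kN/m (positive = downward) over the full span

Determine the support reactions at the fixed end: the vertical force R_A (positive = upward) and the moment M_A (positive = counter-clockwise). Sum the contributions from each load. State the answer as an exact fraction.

R_A = -57 kN, M_A = -146 kN·m

Load 1 — triangular load w₀=13 kN/m (0→w₀ over full span):
  R_A = w₀L/2 = 13·6/2 = 39 kN
  M_A = w₀L²/3 = 13·6²/3 = 156 kN·m
Load 2 — applied couple M₀=17 kN·m at a=3 m (b=L-a=3):
  R_A = 0 kN
  M_A = -M₀ = -17 kN·m
Load 3 — applied couple M₀=-3 kN·m at a=3/2 m (b=L-a=9/2):
  R_A = 0 kN
  M_A = -M₀ = -(-3) = 3 kN·m
Load 4 — uniform load w=-16 kN/m over full span:
  R_A = wL = (-16)·6 = -96 kN
  M_A = wL²/2 = (-16)·6²/2 = -288 kN·m
Superposition: R_A = -57 kN, M_A = -146 kN·m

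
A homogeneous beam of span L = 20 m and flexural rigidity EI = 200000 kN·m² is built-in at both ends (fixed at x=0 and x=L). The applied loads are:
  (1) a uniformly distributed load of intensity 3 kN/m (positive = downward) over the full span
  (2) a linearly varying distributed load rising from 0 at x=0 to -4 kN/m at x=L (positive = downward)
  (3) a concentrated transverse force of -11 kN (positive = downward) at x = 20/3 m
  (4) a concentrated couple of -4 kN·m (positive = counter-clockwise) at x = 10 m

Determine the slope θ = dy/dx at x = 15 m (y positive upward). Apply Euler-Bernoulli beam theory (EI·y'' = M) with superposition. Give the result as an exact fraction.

Load 1 — uniform load w=3 kN/m over full span:
  θ_1 = -wx(L-x)(L-2x)/(12EI) = -3·15·(20-15)·(20-2·15)/(12·200000) = 3/3200 rad
Load 2 — triangular load w₀=-4 kN/m (0→w₀ over full span):
  θ_2 = -w₀(2x(L-x)(L-2x)(x+2L)+x²(L-x)²)/(120LEI) = -(-4)·(2·15·(20-15)·(20-2·15)·(15+2·20)+15²·(20-15)²)/(120·20·200000) = -41/64000 rad
Load 3 — point force P=-11 kN at a=20/3 m (b=L-a=40/3):
  θ_3 = Pa²(L-x)(2bL-(3b+a)(L-x))/(2L³EI)  [x>a] = (-11)·(20/3)²·(20-15)·(2·(40/3)·20-(3·(40/3)+(20/3))·(20-15))/(2·20³·200000) = -11/48000 rad
Load 4 — applied couple M₀=-4 kN·m at a=10 m (b=L-a=10):
  θ_4 = (R_Ax²/2 - M_Ax - M₀(x-a))/EI  [x>a] with R_A=-3/10, M_A=-1 = ((-3/10)·15²/2 - (-1)·15 - (-4)·(15-10))/200000 = 1/160000 rad
Superposition: θ = Σ θ_i = 71/960000 rad ≈ 0.000074 rad

θ(15) = 71/960000 rad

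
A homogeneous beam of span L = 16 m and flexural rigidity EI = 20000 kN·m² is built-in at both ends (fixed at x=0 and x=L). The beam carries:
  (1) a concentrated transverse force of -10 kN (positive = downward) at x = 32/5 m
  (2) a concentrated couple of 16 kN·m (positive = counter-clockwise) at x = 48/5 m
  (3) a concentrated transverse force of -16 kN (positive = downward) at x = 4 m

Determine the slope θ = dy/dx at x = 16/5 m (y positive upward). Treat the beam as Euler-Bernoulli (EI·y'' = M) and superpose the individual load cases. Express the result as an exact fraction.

θ(16/5) = 1516/390625 rad

Load 1 — point force P=-10 kN at a=32/5 m (b=L-a=48/5):
  θ_1 = -Pb²x(2aL-(3a+b)x)/(2L³EI)  [x≤a] = -(-10)·(48/5)²·(16/5)·(2·(32/5)·16-(3·(32/5)+(48/5))·(16/5))/(2·16³·20000) = 792/390625 rad
Load 2 — applied couple M₀=16 kN·m at a=48/5 m (b=L-a=32/5):
  θ_2 = (R_Ax²/2 - M_Ax)/EI  [x≤a] with R_A=36/25, M_A=128/25 = ((36/25)·(16/5)²/2 - (128/25)·(16/5))/20000 = -176/390625 rad
Load 3 — point force P=-16 kN at a=4 m (b=L-a=12):
  θ_3 = -Pb²x(2aL-(3a+b)x)/(2L³EI)  [x≤a] = -(-16)·12²·(16/5)·(2·4·16-(3·4+12)·(16/5))/(2·16³·20000) = 36/15625 rad
Superposition: θ = Σ θ_i = 1516/390625 rad ≈ 0.003881 rad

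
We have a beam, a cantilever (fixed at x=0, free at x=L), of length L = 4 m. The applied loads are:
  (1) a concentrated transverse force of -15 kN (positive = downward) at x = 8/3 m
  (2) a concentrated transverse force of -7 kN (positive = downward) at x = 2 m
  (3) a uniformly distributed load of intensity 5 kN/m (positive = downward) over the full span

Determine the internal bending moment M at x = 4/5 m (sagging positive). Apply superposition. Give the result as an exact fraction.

M(4/5) = 54/5 kN·m

Load 1 — point force P=-15 kN at a=8/3 m (b=L-a=4/3):
  M_1 = -P(a-x)  [x≤a] = -(-15)·((8/3)-(4/5)) = 28 kN·m
Load 2 — point force P=-7 kN at a=2 m (b=L-a=2):
  M_2 = -P(a-x)  [x≤a] = -(-7)·(2-(4/5)) = 42/5 kN·m
Load 3 — uniform load w=5 kN/m over full span:
  M_3 = -w(L-x)²/2 = -5·(4-(4/5))²/2 = -128/5 kN·m
Superposition: M = Σ M_i = 54/5 kN·m ≈ 10.800000 kN·m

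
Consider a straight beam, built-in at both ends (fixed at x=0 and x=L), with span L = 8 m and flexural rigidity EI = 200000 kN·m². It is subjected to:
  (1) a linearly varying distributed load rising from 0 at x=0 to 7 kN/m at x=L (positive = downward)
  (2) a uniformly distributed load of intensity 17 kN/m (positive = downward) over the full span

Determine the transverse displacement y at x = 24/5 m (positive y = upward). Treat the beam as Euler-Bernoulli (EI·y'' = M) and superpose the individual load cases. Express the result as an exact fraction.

Load 1 — triangular load w₀=7 kN/m (0→w₀ over full span):
  y_1 = -w₀x²(L-x)²(x+2L)/(120LEI) = -7·(24/5)²·(8-(24/5))²·((24/5)+2·8)/(120·8·200000) = -8736/48828125 m
Load 2 — uniform load w=17 kN/m over full span:
  y_2 = -wx²(L-x)²/(24EI) = -17·(24/5)²·(8-(24/5))²/(24·200000) = -1632/1953125 m
Superposition: y = Σ y_i = -49536/48828125 m ≈ -0.001014 m

y(24/5) = -49536/48828125 m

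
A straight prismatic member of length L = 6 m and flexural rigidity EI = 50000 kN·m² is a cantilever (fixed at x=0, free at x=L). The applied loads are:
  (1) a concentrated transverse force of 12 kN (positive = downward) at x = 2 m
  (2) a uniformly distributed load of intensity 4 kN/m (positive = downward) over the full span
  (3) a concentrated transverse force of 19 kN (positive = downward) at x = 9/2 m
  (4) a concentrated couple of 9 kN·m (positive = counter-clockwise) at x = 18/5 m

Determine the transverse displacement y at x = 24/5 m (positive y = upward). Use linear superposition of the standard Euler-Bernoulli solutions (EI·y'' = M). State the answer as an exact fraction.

y(24/5) = -11123831/500000000 m

Load 1 — point force P=12 kN at a=2 m (b=L-a=4):
  y_1 = -Pa²(3x-a)/(6EI)  [x>a] = -12·2²·(3·(24/5)-2)/(6·50000) = -31/15625 m
Load 2 — uniform load w=4 kN/m over full span:
  y_2 = -wx²(x²-4Lx+6L²)/(24EI) = -4·(24/5)²·((24/5)²-4·6·(24/5)+6·6²)/(24·50000) = -18576/1953125 m
Load 3 — point force P=19 kN at a=9/2 m (b=L-a=3/2):
  y_3 = -Pa²(3x-a)/(6EI)  [x>a] = -19·(9/2)²·(3·(24/5)-(9/2))/(6·50000) = -50787/4000000 m
Load 4 — applied couple M₀=9 kN·m at a=18/5 m (b=L-a=12/5):
  y_4 = M₀a(2x-a)/(2EI)  [x>a] = 9·(18/5)·(2·(24/5)-(18/5))/(2·50000) = 243/125000 m
Superposition: y = Σ y_i = -11123831/500000000 m ≈ -0.022248 m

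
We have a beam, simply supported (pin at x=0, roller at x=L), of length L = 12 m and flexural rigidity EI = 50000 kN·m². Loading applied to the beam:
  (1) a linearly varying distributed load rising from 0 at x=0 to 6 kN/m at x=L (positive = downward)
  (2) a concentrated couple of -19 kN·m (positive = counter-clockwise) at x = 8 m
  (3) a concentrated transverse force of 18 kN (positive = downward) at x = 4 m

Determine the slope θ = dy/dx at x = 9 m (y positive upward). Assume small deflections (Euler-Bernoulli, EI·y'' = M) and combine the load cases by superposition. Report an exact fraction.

Load 1 — triangular load w₀=6 kN/m (0→w₀ over full span):
  θ_1 = -w₀(7L⁴-30L²x²+15x⁴)/(360LEI) = -6·(7·12⁴-30·12²·9²+15·9⁴)/(360·12·50000) = 11817/4000000 rad
Load 2 — applied couple M₀=-19 kN·m at a=8 m (b=L-a=4):
  θ_2 = (M₀x²/(2L)-M₀(x-a)+C₁)/EI  [x>a] with C₁=M₀(3b²-L²)/(6L)=76/3 = ((-19)·9²/(2·12)-(-19)·(9-8)+(76/3))/50000 = -19/48000 rad
Load 3 — point force P=18 kN at a=4 m (b=L-a=8):
  θ_3 = -Pa(2L²-6Lx+3x²+a²)/(6LEI)  [x>a] = -18·4·(2·12²-6·12·9+3·9²+4²)/(6·12·50000) = 101/50000 rad
Superposition: θ = Σ θ_i = 54941/12000000 rad ≈ 0.004578 rad

θ(9) = 54941/12000000 rad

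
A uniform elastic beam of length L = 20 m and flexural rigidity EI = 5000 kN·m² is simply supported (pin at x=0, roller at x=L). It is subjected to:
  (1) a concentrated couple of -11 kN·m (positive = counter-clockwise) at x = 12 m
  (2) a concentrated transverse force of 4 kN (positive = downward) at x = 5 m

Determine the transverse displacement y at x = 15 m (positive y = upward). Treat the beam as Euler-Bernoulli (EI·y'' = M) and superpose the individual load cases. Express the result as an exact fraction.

Load 1 — applied couple M₀=-11 kN·m at a=12 m (b=L-a=8):
  y_1 = (M₀x³/(6L)-M₀(x-a)²/2+C₁x)/EI  [x>a] with C₁=M₀(3b²-L²)/(6L)=286/15 = ((-11)·15³/(6·20)-(-11)·(15-12)²/2+(286/15)·15)/5000 = 209/40000 m
Load 2 — point force P=4 kN at a=5 m (b=L-a=15):
  y_2 = -Pa(L-x)(2Lx-a²-x²)/(6LEI)  [x>a] = -4·5·(20-15)·(2·20·15-5²-15²)/(6·20·5000) = -7/120 m
Superposition: y = Σ y_i = -6373/120000 m ≈ -0.053108 m

y(15) = -6373/120000 m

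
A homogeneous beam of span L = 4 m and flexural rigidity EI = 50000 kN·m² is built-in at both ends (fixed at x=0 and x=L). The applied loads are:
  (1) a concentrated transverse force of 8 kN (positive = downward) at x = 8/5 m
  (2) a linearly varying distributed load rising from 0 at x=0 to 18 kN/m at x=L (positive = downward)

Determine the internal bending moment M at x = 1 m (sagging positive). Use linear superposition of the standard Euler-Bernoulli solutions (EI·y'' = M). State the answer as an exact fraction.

Load 1 — point force P=8 kN at a=8/5 m (b=L-a=12/5):
  M_1 = Pb²(3a+b)x/L³ - Pab²/L²  [x≤a] = 8·(12/5)²·(3·(8/5)+(12/5))·1/4³ - 8·(8/5)·(12/5)²/4² = 72/125 kN·m
Load 2 — triangular load w₀=18 kN/m (0→w₀ over full span):
  M_2 = 3w₀Lx/20 - w₀L²/30 - w₀x³/(6L) = 3·18·4·1/20 - 18·4²/30 - 18·1³/(6·4) = 9/20 kN·m
Superposition: M = Σ M_i = 513/500 kN·m ≈ 1.026000 kN·m

M(1) = 513/500 kN·m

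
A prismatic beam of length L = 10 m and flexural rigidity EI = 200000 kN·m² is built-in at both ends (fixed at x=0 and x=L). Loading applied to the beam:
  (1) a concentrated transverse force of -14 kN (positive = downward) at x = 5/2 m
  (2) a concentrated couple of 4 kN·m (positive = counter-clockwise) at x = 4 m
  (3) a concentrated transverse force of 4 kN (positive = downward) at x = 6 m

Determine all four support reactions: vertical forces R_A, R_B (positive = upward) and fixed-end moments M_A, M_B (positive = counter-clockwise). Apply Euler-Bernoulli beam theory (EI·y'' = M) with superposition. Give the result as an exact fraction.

Load 1 — point force P=-14 kN at a=5/2 m (b=L-a=15/2):
  R_A = Pb²(3a+b)/L³ = (-14)·(15/2)²·(3·(5/2)+(15/2))/10³ = -189/16 kN
  M_A = Pab²/L² = (-14)·(5/2)·(15/2)²/10² = -315/16 kN·m
  R_B = Pa²(a+3b)/L³ = (-14)·(5/2)²·((5/2)+3·(15/2))/10³ = -35/16 kN
  M_B = -Pa²b/L² = -(-14)·(5/2)²·(15/2)/10² = 105/16 kN·m
Load 2 — applied couple M₀=4 kN·m at a=4 m (b=L-a=6):
  R_A = 6M₀ab/L³ = 6·4·4·6/10³ = 72/125 kN
  M_A = M₀b(2a-b)/L² = 4·6·(2·4-6)/10² = 12/25 kN·m
  R_B = -6M₀ab/L³ = -6·4·4·6/10³ = -72/125 kN
  M_B = M₀a(2b-a)/L² = 4·4·(2·6-4)/10² = 32/25 kN·m
Load 3 — point force P=4 kN at a=6 m (b=L-a=4):
  R_A = Pb²(3a+b)/L³ = 4·4²·(3·6+4)/10³ = 176/125 kN
  M_A = Pab²/L² = 4·6·4²/10² = 96/25 kN·m
  R_B = Pa²(a+3b)/L³ = 4·6²·(6+3·4)/10³ = 324/125 kN
  M_B = -Pa²b/L² = -4·6²·4/10² = -144/25 kN·m
Superposition: R_A = -19657/2000 kN, M_A = -6147/400 kN·m, R_B = -343/2000 kN, M_B = 833/400 kN·m

R_A = -19657/2000 kN, M_A = -6147/400 kN·m, R_B = -343/2000 kN, M_B = 833/400 kN·m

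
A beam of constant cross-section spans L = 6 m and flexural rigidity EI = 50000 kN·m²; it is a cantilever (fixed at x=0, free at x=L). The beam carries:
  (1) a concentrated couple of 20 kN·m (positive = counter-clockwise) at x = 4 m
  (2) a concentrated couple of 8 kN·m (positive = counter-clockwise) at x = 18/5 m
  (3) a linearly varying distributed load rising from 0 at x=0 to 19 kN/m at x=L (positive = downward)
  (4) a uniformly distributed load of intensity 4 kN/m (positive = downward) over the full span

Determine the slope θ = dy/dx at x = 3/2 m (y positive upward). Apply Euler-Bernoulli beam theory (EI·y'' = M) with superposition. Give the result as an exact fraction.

θ(3/2) = -81867/12800000 rad

Load 1 — applied couple M₀=20 kN·m at a=4 m (b=L-a=2):
  θ_1 = M₀x/EI  [x≤a] = 20·(3/2)/50000 = 3/5000 rad
Load 2 — applied couple M₀=8 kN·m at a=18/5 m (b=L-a=12/5):
  θ_2 = M₀x/EI  [x≤a] = 8·(3/2)/50000 = 3/12500 rad
Load 3 — triangular load w₀=19 kN/m (0→w₀ over full span):
  θ_3 = (w₀Lx²/4-w₀L²x/3-w₀x⁴/(24L))/EI = (19·6·(3/2)²/4-19·6²·(3/2)/3-19·(3/2)⁴/(24·6))/50000 = -71307/12800000 rad
Load 4 — uniform load w=4 kN/m over full span:
  θ_4 = -wx(x²-3Lx+3L²)/(6EI) = -4·(3/2)·((3/2)²-3·6·(3/2)+3·6²)/(6·50000) = -333/200000 rad
Superposition: θ = Σ θ_i = -81867/12800000 rad ≈ -0.006396 rad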